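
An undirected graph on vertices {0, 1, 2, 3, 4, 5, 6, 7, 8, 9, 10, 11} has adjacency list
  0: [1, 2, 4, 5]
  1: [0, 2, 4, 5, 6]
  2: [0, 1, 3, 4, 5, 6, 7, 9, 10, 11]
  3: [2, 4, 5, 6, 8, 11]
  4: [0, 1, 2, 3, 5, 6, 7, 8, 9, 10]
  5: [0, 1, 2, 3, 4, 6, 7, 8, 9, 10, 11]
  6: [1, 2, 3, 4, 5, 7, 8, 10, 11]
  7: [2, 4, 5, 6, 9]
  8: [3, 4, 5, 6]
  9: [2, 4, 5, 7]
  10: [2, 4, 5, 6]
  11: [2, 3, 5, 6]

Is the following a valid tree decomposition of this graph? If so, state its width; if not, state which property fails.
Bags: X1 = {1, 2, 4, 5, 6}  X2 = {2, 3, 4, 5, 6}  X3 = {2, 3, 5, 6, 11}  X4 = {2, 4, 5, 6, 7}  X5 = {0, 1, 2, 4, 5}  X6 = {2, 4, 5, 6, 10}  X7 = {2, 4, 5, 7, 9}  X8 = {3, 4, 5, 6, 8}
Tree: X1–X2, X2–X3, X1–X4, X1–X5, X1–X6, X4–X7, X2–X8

Yes; width 4.

Vertex coverage: the bags together contain {0, 1, 2, 3, 4, 5, 6, 7, 8, 9, 10, 11}, the full vertex set. Edge coverage: each edge of G has both endpoints in at least one bag. Running intersection: for every vertex, the bags containing it form a connected subtree. All three properties hold, so this is a valid tree decomposition of width max|bag| − 1 = 4, and hence tw(G) ≤ 4.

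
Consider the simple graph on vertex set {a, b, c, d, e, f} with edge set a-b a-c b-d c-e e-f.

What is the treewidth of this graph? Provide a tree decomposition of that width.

Treewidth 1.
One optimal decomposition is:
Bags: B1 = {e, f}  B2 = {c, e}  B3 = {a, c}  B4 = {a, b}  B5 = {b, d}
Tree: B1–B2, B2–B3, B3–B4, B4–B5

Each bag holds 2 vertices, so the decomposition has width 1, which upper-bounds the treewidth. Any graph with an edge has treewidth ≥ 1, and G has the edge f–e. Therefore the treewidth is 1.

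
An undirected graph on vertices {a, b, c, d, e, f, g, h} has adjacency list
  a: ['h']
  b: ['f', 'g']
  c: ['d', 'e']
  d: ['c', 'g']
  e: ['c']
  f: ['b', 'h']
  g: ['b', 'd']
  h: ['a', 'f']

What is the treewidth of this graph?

1

A width-1 tree decomposition is:
Bags: B1 = {c, e}  B2 = {c, d}  B3 = {d, g}  B4 = {b, g}  B5 = {b, f}  B6 = {f, h}  B7 = {a, h}
Tree: B1–B2, B2–B3, B3–B4, B4–B5, B5–B6, B6–B7
The largest bag has 2 vertices, giving width 1; this decomposition certifies tw(G) ≤ 1. G has an edge, so its treewidth is at least 1. The upper and lower bounds meet at 1, so that is the treewidth.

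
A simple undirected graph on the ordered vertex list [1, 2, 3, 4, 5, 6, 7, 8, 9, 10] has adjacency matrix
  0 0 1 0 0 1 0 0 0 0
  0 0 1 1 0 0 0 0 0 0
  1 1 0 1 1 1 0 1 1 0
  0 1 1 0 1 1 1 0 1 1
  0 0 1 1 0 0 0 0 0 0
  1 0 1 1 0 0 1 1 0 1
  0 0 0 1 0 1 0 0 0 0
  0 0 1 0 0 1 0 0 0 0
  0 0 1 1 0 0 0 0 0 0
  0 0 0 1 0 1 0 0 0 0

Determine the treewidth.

2

A width-2 tree decomposition is:
Bags: B1 = {2, 3, 4}  B2 = {3, 4, 6}  B3 = {3, 4, 5}  B4 = {1, 3, 6}  B5 = {4, 6, 7}  B6 = {3, 6, 8}  B7 = {4, 6, 10}  B8 = {3, 4, 9}
Tree: B1–B2, B2–B3, B2–B4, B2–B5, B2–B6, B5–B7, B2–B8
Every bag has size at most 3, so the width is 3 − 1 = 2 and tw(G) ≤ 2. On the other hand G contains the 3-clique {4, 6, 10}. A clique must lie in a single bag of any decomposition, so no decomposition can have width below 2. Hence tw(G) = 2 exactly.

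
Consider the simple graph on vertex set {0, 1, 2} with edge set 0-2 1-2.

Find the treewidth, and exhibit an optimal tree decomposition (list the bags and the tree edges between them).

Treewidth 1.
Bags: B1 = {0, 2}  B2 = {1, 2}
Tree: B1–B2

Each bag holds 2 vertices, so the decomposition has width 1, which upper-bounds the treewidth. G has an edge, so its treewidth is at least 1. Combining the bounds, tw(G) = 1.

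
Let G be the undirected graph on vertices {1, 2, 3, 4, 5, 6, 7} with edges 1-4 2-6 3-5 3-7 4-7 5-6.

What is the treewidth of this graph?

1

A width-1 tree decomposition is:
Bags: B1 = {1, 4}  B2 = {4, 7}  B3 = {3, 7}  B4 = {3, 5}  B5 = {5, 6}  B6 = {2, 6}
Tree: B1–B2, B2–B3, B3–B4, B4–B5, B5–B6
The largest bag has 2 vertices, giving width 1; this decomposition certifies tw(G) ≤ 1. G has an edge, so its treewidth is at least 1. Combining the bounds, tw(G) = 1.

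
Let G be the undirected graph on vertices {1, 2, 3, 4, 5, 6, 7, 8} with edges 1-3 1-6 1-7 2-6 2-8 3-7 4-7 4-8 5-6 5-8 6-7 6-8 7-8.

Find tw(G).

A width-2 tree decomposition is:
Bags: B1 = {1, 6, 7}  B2 = {6, 7, 8}  B3 = {5, 6, 8}  B4 = {2, 6, 8}  B5 = {4, 7, 8}  B6 = {1, 3, 7}
Tree: B1–B2, B2–B3, B3–B4, B2–B5, B1–B6
Every bag has size at most 3, so the width is 3 − 1 = 2 and tw(G) ≤ 2. On the other hand G contains the 3-clique {1, 3, 7}. A clique must lie in a single bag of any decomposition, so no decomposition can have width below 2. Therefore the treewidth is 2.

2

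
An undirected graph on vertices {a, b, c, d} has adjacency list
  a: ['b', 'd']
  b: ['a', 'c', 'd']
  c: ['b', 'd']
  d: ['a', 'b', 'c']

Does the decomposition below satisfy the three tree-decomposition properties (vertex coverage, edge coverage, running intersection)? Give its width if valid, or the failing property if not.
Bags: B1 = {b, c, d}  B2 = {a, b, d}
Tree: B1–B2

Yes; width 2.

Checking the three conditions: (i) the bags cover all of {a, b, c, d}; (ii) for each edge, some bag contains both endpoints; (iii) the bags containing any fixed vertex form a subtree. All hold, so the decomposition is valid with width 3 − 1 = 2.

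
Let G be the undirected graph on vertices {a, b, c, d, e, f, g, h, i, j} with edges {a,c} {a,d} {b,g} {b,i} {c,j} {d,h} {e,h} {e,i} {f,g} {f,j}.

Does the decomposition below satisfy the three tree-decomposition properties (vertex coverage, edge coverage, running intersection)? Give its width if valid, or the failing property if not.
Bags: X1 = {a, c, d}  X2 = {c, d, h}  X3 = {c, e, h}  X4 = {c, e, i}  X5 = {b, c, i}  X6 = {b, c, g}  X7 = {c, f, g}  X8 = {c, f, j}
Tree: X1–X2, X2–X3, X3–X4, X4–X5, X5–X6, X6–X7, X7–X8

Checking the three conditions: (i) the bags cover all of {a, b, c, d, e, f, g, h, i, j}; (ii) for each edge, some bag contains both endpoints; (iii) the bags containing any fixed vertex form a subtree. All hold, so the decomposition is valid with width 3 − 1 = 2.

Yes; width 2.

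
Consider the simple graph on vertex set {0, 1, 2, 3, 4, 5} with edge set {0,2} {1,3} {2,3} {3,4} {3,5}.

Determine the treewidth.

A width-1 tree decomposition is:
Bags: B1 = {2, 3}  B2 = {1, 3}  B3 = {3, 4}  B4 = {0, 2}  B5 = {3, 5}
Tree: B1–B2, B2–B3, B1–B4, B3–B5
Every bag has size at most 2, so the width is 2 − 1 = 1 and tw(G) ≤ 1. Any graph with an edge has treewidth ≥ 1, and G has the edge 3–2. Therefore the treewidth is 1.

1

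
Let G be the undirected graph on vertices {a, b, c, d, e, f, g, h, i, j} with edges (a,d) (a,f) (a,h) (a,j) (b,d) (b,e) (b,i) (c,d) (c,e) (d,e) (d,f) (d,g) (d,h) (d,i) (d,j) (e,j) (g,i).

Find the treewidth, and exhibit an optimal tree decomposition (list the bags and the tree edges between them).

Every bag has size at most 3, so the width is 3 − 1 = 2 and tw(G) ≤ 2. Conversely, {d, g, i} is a clique of size 3, and the vertices of any clique must share a bag in every tree decomposition; so some bag has ≥ 3 vertices and tw(G) ≥ 2. Hence tw(G) = 2 exactly.

Treewidth 2.
Bags: B1 = {b, d, e}  B2 = {c, d, e}  B3 = {b, d, i}  B4 = {d, e, j}  B5 = {a, d, j}  B6 = {d, g, i}  B7 = {a, d, h}  B8 = {a, d, f}
Tree: B1–B2, B1–B3, B1–B4, B4–B5, B3–B6, B5–B7, B5–B8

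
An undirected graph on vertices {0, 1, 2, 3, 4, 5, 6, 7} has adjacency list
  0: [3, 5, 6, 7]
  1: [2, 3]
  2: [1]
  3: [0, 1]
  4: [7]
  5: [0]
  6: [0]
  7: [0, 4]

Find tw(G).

1

A width-1 tree decomposition is:
Bags: B1 = {0, 3}  B2 = {1, 3}  B3 = {1, 2}  B4 = {0, 5}  B5 = {0, 7}  B6 = {0, 6}  B7 = {4, 7}
Tree: B1–B2, B2–B3, B1–B4, B1–B5, B4–B6, B5–B7
Every bag has size at most 2, so the width is 2 − 1 = 1 and tw(G) ≤ 1. Since G has at least one edge (e.g. 3–0), it is not an edgeless graph, so tw(G) ≥ 1. Therefore the treewidth is 1.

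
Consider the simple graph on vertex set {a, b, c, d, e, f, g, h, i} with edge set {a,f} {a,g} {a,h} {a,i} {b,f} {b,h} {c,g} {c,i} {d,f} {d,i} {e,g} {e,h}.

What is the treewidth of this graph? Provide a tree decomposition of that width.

Every bag has size at most 4, so the width is 4 − 1 = 3 and tw(G) ≤ 3. For the lower bound: the 4 vertex sets {c,d,i}, {g}, {a}, {b,e,f,h} are disjoint, each induces a connected subgraph, and every pair is joined by at least one edge of G. Contracting each set to a single vertex therefore yields K_{4} as a minor, and since treewidth is minor-monotone, tw(G) ≥ tw(K_{4}) = 3. Hence tw(G) = 3 exactly.

Treewidth 3.
One such decomposition:
Bags: B1 = {c, d, g, i}  B2 = {a, d, g, i}  B3 = {a, d, f, g}  B4 = {a, e, f, g}  B5 = {a, e, f, h}  B6 = {b, e, f, h}
Tree: B1–B2, B2–B3, B3–B4, B4–B5, B5–B6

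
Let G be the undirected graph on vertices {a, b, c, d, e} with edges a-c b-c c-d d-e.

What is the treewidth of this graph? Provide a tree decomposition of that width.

Treewidth 1.
One such decomposition:
Bags: B1 = {b, c}  B2 = {a, c}  B3 = {c, d}  B4 = {d, e}
Tree: B1–B2, B2–B3, B3–B4

Every bag has size at most 2, so the width is 2 − 1 = 1 and tw(G) ≤ 1. G has an edge, so its treewidth is at least 1. Therefore the treewidth is 1.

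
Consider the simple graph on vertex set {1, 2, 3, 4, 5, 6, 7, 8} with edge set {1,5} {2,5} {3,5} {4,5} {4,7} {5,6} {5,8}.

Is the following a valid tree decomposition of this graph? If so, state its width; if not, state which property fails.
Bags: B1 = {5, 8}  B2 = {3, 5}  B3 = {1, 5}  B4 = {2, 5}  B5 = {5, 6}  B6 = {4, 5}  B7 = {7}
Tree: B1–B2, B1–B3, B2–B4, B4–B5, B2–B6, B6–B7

No — edge (4,7) lies in no bag.

A tree decomposition must satisfy three properties: every vertex lies in some bag; for every edge, both endpoints lie together in some bag; and for every vertex, the bags containing it form a connected subtree. Here edge (4,7) lies in no bag, so the decomposition is invalid.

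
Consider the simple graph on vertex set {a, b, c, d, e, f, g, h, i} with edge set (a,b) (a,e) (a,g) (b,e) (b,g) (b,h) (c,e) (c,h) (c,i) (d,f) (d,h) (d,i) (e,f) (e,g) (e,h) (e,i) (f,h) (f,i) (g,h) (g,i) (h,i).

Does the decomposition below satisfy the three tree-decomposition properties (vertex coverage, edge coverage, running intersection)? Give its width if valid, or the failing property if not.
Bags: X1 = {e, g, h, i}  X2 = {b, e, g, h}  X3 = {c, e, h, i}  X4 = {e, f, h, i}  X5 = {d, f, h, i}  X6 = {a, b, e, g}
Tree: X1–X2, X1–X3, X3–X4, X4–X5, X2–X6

Checking the three conditions: (i) the bags cover all of {a, b, c, d, e, f, g, h, i}; (ii) for each edge, some bag contains both endpoints; (iii) the bags containing any fixed vertex form a subtree. All hold, so the decomposition is valid with width 4 − 1 = 3.

Yes; width 3.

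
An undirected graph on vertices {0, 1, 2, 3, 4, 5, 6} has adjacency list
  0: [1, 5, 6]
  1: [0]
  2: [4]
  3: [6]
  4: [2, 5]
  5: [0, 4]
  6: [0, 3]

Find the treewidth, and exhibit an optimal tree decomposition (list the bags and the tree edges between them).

Treewidth 1.
One such decomposition:
Bags: B1 = {0, 5}  B2 = {0, 1}  B3 = {0, 6}  B4 = {4, 5}  B5 = {3, 6}  B6 = {2, 4}
Tree: B1–B2, B1–B3, B1–B4, B3–B5, B4–B6

Each bag holds 2 vertices, so the decomposition has width 1, which upper-bounds the treewidth. Any graph with an edge has treewidth ≥ 1, and G has the edge 5–0. Hence tw(G) = 1 exactly.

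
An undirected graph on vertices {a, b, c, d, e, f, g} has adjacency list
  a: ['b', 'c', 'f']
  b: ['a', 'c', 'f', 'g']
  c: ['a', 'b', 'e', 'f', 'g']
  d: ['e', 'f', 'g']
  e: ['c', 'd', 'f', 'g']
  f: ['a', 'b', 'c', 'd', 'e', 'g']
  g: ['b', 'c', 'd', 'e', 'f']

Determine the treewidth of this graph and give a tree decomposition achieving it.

Treewidth 3.
One such decomposition:
Bags: B1 = {a, b, c, f}  B2 = {b, c, f, g}  B3 = {c, e, f, g}  B4 = {d, e, f, g}
Tree: B1–B2, B2–B3, B3–B4

Every bag has size at most 4, so the width is 4 − 1 = 3 and tw(G) ≤ 3. On the other hand G contains the 4-clique {d, e, f, g}. A clique must lie in a single bag of any decomposition, so no decomposition can have width below 3. The upper and lower bounds meet at 3, so that is the treewidth.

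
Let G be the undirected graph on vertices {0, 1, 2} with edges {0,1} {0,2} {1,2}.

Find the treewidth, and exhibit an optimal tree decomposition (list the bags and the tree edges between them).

Treewidth 2.
One such decomposition:
Bags: B1 = {0, 1, 2}
Tree: (single bag)

With just one bag of size 3, the width is 3 − 1 = 2, so tw(G) ≤ 2. On the other hand G contains the 3-clique {0, 1, 2}. A clique must lie in a single bag of any decomposition, so no decomposition can have width below 2. The upper and lower bounds meet at 2, so that is the treewidth.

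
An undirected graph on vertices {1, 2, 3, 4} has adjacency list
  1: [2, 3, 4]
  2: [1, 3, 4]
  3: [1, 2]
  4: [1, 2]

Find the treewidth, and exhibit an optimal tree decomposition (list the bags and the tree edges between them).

Every bag has size at most 3, so the width is 3 − 1 = 2 and tw(G) ≤ 2. For the lower bound, the 3 vertices {1, 2, 3} are pairwise adjacent, and any tree decomposition puts a clique entirely inside one bag — forcing width ≥ 2. Hence tw(G) = 2 exactly.

Treewidth 2.
One optimal decomposition is:
Bags: B1 = {1, 2, 4}  B2 = {1, 2, 3}
Tree: B1–B2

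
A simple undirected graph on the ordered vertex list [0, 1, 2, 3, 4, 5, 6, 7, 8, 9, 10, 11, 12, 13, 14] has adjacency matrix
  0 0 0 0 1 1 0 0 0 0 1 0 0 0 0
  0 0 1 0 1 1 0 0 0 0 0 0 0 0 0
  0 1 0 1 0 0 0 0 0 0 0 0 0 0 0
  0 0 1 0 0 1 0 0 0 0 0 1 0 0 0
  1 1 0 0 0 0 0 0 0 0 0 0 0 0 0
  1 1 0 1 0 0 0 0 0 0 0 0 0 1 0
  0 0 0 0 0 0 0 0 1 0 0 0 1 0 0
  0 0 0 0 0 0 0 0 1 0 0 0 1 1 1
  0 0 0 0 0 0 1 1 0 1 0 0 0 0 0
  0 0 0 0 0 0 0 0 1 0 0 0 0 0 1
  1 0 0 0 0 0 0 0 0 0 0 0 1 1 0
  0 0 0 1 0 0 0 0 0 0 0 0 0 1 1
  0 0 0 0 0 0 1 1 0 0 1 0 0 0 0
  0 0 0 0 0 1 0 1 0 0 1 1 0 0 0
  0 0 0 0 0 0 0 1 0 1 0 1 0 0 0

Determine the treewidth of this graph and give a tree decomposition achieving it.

The largest bag has 4 vertices, giving width 3; this decomposition certifies tw(G) ≤ 3. For the lower bound: the 4 vertex sets {1,2,4}, {3}, {5}, {0,10,11,13} are disjoint, each induces a connected subgraph, and every pair is joined by at least one edge of G. Contracting each set to a single vertex therefore yields K_{4} as a minor, and since treewidth is minor-monotone, tw(G) ≥ tw(K_{4}) = 3. Combining the bounds, tw(G) = 3.

Treewidth 3.
Bags: B1 = {1, 2, 3, 4}  B2 = {1, 3, 4, 5}  B3 = {0, 3, 4, 5}  B4 = {0, 3, 5, 11}  B5 = {0, 5, 11, 13}  B6 = {0, 10, 11, 13}  B7 = {10, 11, 13, 14}  B8 = {7, 10, 13, 14}  B9 = {7, 10, 12, 14}  B10 = {7, 9, 12, 14}  B11 = {7, 8, 9, 12}  B12 = {6, 8, 9, 12}
Tree: B1–B2, B2–B3, B3–B4, B4–B5, B5–B6, B6–B7, B7–B8, B8–B9, B9–B10, B10–B11, B11–B12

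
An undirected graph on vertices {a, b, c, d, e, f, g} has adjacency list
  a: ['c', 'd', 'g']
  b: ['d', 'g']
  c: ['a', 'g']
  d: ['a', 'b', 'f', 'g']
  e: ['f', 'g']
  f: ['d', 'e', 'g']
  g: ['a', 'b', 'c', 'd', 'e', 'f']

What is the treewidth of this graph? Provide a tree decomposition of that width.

Treewidth 2.
One such decomposition:
Bags: B1 = {b, d, g}  B2 = {d, f, g}  B3 = {e, f, g}  B4 = {a, d, g}  B5 = {a, c, g}
Tree: B1–B2, B2–B3, B2–B4, B4–B5

Each bag holds 3 vertices, so the decomposition has width 2, which upper-bounds the treewidth. For the lower bound, the 3 vertices {d, f, g} are pairwise adjacent, and any tree decomposition puts a clique entirely inside one bag — forcing width ≥ 2. Combining the bounds, tw(G) = 2.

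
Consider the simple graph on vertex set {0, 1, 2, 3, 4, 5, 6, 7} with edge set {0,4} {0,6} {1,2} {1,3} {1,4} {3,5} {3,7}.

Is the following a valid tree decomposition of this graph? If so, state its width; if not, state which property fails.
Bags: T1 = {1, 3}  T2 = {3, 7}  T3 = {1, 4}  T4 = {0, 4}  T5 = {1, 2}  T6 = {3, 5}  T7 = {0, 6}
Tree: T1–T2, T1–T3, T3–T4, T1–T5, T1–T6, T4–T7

Vertex coverage: the bags together contain {0, 1, 2, 3, 4, 5, 6, 7}, the full vertex set. Edge coverage: each edge of G has both endpoints in at least one bag. Running intersection: for every vertex, the bags containing it form a connected subtree. All three properties hold, so this is a valid tree decomposition of width max|bag| − 1 = 1, and hence tw(G) ≤ 1.

Yes; width 1.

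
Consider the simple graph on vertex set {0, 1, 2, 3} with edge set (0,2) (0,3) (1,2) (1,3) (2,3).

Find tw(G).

A width-2 tree decomposition is:
Bags: B1 = {0, 2, 3}  B2 = {1, 2, 3}
Tree: B1–B2
The largest bag has 3 vertices, giving width 2; this decomposition certifies tw(G) ≤ 2. Conversely, {0, 2, 3} is a clique of size 3, and the vertices of any clique must share a bag in every tree decomposition; so some bag has ≥ 3 vertices and tw(G) ≥ 2. Hence tw(G) = 2 exactly.

2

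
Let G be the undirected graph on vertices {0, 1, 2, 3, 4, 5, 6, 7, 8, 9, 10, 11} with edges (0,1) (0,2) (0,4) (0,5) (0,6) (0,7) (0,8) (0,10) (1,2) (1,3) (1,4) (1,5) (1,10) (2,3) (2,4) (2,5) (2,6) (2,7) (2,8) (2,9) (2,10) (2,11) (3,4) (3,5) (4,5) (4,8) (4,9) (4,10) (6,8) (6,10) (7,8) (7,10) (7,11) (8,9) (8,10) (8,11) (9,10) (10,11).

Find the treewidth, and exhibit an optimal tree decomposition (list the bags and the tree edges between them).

Treewidth 4.
One such decomposition:
Bags: B1 = {0, 2, 7, 8, 10}  B2 = {0, 2, 4, 8, 10}  B3 = {2, 4, 8, 9, 10}  B4 = {2, 7, 8, 10, 11}  B5 = {0, 1, 2, 4, 10}  B6 = {0, 1, 2, 4, 5}  B7 = {0, 2, 6, 8, 10}  B8 = {1, 2, 3, 4, 5}
Tree: B1–B2, B2–B3, B1–B4, B2–B5, B5–B6, B2–B7, B6–B8

The largest bag has 5 vertices, giving width 4; this decomposition certifies tw(G) ≤ 4. For the lower bound, the 5 vertices {0, 2, 4, 8, 10} are pairwise adjacent, and any tree decomposition puts a clique entirely inside one bag — forcing width ≥ 4. Hence tw(G) = 4 exactly.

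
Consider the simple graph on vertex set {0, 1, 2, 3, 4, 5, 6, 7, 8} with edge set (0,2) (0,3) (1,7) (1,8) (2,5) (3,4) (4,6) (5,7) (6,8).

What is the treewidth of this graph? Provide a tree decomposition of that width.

Treewidth 2.
One optimal decomposition is:
Bags: B1 = {1, 6, 8}  B2 = {1, 4, 6}  B3 = {1, 3, 4}  B4 = {0, 1, 3}  B5 = {0, 1, 2}  B6 = {1, 2, 5}  B7 = {1, 5, 7}
Tree: B1–B2, B2–B3, B3–B4, B4–B5, B5–B6, B6–B7

The largest bag has 3 vertices, giving width 2; this decomposition certifies tw(G) ≤ 2. For the lower bound, G contains the cycle 1–8–6–4–3–0–2–5–7–1, so G is not a forest; only forests have treewidth ≤ 1, hence tw(G) ≥ 2. Combining the bounds, tw(G) = 2.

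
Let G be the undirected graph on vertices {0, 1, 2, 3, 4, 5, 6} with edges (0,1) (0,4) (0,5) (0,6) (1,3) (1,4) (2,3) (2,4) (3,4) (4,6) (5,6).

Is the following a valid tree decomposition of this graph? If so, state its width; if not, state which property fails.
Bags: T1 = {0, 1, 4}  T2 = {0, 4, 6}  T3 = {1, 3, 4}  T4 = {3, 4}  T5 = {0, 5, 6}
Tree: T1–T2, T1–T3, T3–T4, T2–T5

No — vertex 2 appears in no bag.

A tree decomposition must satisfy three properties: every vertex lies in some bag; for every edge, both endpoints lie together in some bag; and for every vertex, the bags containing it form a connected subtree. Here vertex 2 appears in no bag, so the decomposition is invalid.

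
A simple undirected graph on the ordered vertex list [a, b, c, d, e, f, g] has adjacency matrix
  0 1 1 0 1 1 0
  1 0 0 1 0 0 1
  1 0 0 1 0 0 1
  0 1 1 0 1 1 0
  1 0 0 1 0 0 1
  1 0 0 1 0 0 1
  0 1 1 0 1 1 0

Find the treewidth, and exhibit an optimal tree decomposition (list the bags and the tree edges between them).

The largest bag has 4 vertices, giving width 3; this decomposition certifies tw(G) ≤ 3. For the lower bound: the 4 vertex sets {c,g}, {a,f}, {d}, {e} are disjoint, each induces a connected subgraph, and every pair is joined by at least one edge of G. Contracting each set to a single vertex therefore yields K_{4} as a minor, and since treewidth is minor-monotone, tw(G) ≥ tw(K_{4}) = 3. Therefore the treewidth is 3.

Treewidth 3.
One optimal decomposition is:
Bags: B1 = {a, c, d, g}  B2 = {a, d, f, g}  B3 = {a, d, e, g}  B4 = {a, b, d, g}
Tree: B1–B2, B2–B3, B3–B4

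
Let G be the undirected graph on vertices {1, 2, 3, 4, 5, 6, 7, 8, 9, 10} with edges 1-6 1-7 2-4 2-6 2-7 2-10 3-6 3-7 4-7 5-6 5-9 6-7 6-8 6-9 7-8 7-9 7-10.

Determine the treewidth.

2

A width-2 tree decomposition is:
Bags: B1 = {3, 6, 7}  B2 = {6, 7, 8}  B3 = {2, 6, 7}  B4 = {1, 6, 7}  B5 = {6, 7, 9}  B6 = {2, 4, 7}  B7 = {2, 7, 10}  B8 = {5, 6, 9}
Tree: B1–B2, B1–B3, B1–B4, B4–B5, B3–B6, B3–B7, B5–B8
Every bag has size at most 3, so the width is 3 − 1 = 2 and tw(G) ≤ 2. For the lower bound, the 3 vertices {5, 6, 9} are pairwise adjacent, and any tree decomposition puts a clique entirely inside one bag — forcing width ≥ 2. The upper and lower bounds meet at 2, so that is the treewidth.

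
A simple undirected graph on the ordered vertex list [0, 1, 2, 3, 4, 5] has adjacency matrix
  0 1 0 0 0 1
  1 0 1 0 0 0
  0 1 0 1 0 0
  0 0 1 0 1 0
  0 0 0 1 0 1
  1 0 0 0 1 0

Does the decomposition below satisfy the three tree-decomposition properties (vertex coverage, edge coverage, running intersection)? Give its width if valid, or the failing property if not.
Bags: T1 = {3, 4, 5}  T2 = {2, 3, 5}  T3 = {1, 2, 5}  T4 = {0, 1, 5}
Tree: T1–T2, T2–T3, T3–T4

Every vertex of G appears in some bag (union = {0, 1, 2, 3, 4, 5}); every edge is covered by a bag; and for each vertex v the set of bags containing v is connected in the bag tree. The decomposition is therefore valid. The largest bag has 3 vertices, so the width is 2.

Yes; width 2.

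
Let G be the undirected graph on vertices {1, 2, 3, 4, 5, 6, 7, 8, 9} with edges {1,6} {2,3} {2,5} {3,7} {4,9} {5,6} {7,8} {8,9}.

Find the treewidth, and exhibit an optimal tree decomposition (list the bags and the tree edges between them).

Each bag holds 2 vertices, so the decomposition has width 1, which upper-bounds the treewidth. Since G has at least one edge (e.g. 4–9), it is not an edgeless graph, so tw(G) ≥ 1. Hence tw(G) = 1 exactly.

Treewidth 1.
One optimal decomposition is:
Bags: B1 = {4, 9}  B2 = {8, 9}  B3 = {7, 8}  B4 = {3, 7}  B5 = {2, 3}  B6 = {2, 5}  B7 = {5, 6}  B8 = {1, 6}
Tree: B1–B2, B2–B3, B3–B4, B4–B5, B5–B6, B6–B7, B7–B8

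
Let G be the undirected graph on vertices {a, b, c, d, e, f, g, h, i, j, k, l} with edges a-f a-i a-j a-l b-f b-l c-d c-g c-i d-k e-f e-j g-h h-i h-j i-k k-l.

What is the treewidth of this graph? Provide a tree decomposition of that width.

Treewidth 3.
One such decomposition:
Bags: B1 = {c, d, g, k}  B2 = {c, g, i, k}  B3 = {g, h, i, k}  B4 = {h, i, k, l}  B5 = {a, h, i, l}  B6 = {a, h, j, l}  B7 = {a, b, j, l}  B8 = {a, b, f, j}  B9 = {b, e, f, j}
Tree: B1–B2, B2–B3, B3–B4, B4–B5, B5–B6, B6–B7, B7–B8, B8–B9

The largest bag has 4 vertices, giving width 3; this decomposition certifies tw(G) ≤ 3. For the lower bound: the 4 vertex sets {c,d,g}, {k}, {i}, {a,h,j,l} are disjoint, each induces a connected subgraph, and every pair is joined by at least one edge of G. Contracting each set to a single vertex therefore yields K_{4} as a minor, and since treewidth is minor-monotone, tw(G) ≥ tw(K_{4}) = 3. Therefore the treewidth is 3.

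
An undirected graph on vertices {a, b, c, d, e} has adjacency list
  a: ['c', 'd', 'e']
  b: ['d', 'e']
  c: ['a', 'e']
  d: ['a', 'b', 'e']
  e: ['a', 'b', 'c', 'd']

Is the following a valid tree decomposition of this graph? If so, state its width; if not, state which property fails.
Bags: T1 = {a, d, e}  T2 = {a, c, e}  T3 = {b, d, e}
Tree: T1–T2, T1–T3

Vertex coverage: the bags together contain {a, b, c, d, e}, the full vertex set. Edge coverage: each edge of G has both endpoints in at least one bag. Running intersection: for every vertex, the bags containing it form a connected subtree. All three properties hold, so this is a valid tree decomposition of width max|bag| − 1 = 2, and hence tw(G) ≤ 2.

Yes; width 2.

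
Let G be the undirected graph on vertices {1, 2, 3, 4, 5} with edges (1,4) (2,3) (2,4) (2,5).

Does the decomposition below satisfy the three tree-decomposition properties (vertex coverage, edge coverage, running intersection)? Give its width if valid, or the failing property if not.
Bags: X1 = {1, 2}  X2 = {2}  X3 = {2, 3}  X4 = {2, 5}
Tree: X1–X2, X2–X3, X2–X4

A tree decomposition must satisfy three properties: every vertex lies in some bag; for every edge, both endpoints lie together in some bag; and for every vertex, the bags containing it form a connected subtree. Here vertex 4 appears in no bag, so the decomposition is invalid.

No — vertex 4 appears in no bag.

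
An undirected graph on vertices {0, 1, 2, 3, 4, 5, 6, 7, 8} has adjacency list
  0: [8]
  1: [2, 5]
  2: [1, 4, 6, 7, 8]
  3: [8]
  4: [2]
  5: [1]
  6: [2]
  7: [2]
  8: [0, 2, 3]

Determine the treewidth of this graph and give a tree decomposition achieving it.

The largest bag has 2 vertices, giving width 1; this decomposition certifies tw(G) ≤ 1. Any graph with an edge has treewidth ≥ 1, and G has the edge 8–2. Therefore the treewidth is 1.

Treewidth 1.
Bags: B1 = {2, 8}  B2 = {2, 7}  B3 = {0, 8}  B4 = {2, 6}  B5 = {1, 2}  B6 = {2, 4}  B7 = {1, 5}  B8 = {3, 8}
Tree: B1–B2, B1–B3, B2–B4, B2–B5, B1–B6, B5–B7, B1–B8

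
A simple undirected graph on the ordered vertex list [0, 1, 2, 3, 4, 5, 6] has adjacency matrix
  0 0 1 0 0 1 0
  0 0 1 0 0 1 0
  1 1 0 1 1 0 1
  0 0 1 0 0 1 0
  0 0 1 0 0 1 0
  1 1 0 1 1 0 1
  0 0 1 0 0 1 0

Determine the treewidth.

2

A width-2 tree decomposition is:
Bags: B1 = {0, 2, 5}  B2 = {1, 2, 5}  B3 = {2, 5, 6}  B4 = {2, 4, 5}  B5 = {2, 3, 5}
Tree: B1–B2, B2–B3, B3–B4, B4–B5
Every bag has size at most 3, so the width is 3 − 1 = 2 and tw(G) ≤ 2. Since 5–0–2–1–5 is a cycle in G, G is not acyclic. Forests are exactly the graphs of treewidth ≤ 1, so tw(G) ≥ 2. The upper and lower bounds meet at 2, so that is the treewidth.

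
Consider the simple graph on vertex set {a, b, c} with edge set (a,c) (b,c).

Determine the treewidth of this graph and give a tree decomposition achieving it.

Each bag holds 2 vertices, so the decomposition has width 1, which upper-bounds the treewidth. Since G has at least one edge (e.g. a–c), it is not an edgeless graph, so tw(G) ≥ 1. Therefore the treewidth is 1.

Treewidth 1.
One such decomposition:
Bags: B1 = {a, c}  B2 = {b, c}
Tree: B1–B2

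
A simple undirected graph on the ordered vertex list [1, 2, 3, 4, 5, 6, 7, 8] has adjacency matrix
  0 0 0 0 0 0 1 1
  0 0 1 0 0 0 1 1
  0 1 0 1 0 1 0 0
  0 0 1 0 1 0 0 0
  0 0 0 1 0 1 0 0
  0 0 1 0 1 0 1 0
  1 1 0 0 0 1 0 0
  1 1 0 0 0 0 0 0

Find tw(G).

2

A width-2 tree decomposition is:
Bags: B1 = {1, 7, 8}  B2 = {2, 7, 8}  B3 = {2, 6, 7}  B4 = {2, 3, 6}  B5 = {3, 5, 6}  B6 = {3, 4, 5}
Tree: B1–B2, B2–B3, B3–B4, B4–B5, B5–B6
Each bag holds 3 vertices, so the decomposition has width 2, which upper-bounds the treewidth. For the lower bound, G contains the cycle 1–8–2–7–1, so G is not a forest; only forests have treewidth ≤ 1, hence tw(G) ≥ 2. Hence tw(G) = 2 exactly.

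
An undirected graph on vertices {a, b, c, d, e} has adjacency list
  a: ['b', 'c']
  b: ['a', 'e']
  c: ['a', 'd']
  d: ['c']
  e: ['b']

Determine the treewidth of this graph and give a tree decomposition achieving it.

Treewidth 1.
Bags: B1 = {c, d}  B2 = {a, c}  B3 = {a, b}  B4 = {b, e}
Tree: B1–B2, B2–B3, B3–B4

Every bag has size at most 2, so the width is 2 − 1 = 1 and tw(G) ≤ 1. G has an edge, so its treewidth is at least 1. Therefore the treewidth is 1.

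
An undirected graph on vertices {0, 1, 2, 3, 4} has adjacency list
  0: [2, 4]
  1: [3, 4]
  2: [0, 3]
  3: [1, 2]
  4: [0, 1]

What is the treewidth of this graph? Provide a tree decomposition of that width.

Treewidth 2.
One such decomposition:
Bags: B1 = {1, 3, 4}  B2 = {2, 3, 4}  B3 = {0, 2, 4}
Tree: B1–B2, B2–B3

Each bag holds 3 vertices, so the decomposition has width 2, which upper-bounds the treewidth. The edges 4–1–3–2–0–4 form a cycle, so G is not a tree and its treewidth is at least 2. Combining the bounds, tw(G) = 2.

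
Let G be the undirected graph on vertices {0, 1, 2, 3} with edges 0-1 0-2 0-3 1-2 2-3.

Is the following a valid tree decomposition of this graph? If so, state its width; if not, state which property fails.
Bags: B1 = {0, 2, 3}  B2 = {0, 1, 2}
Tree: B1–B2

Yes; width 2.

Checking the three conditions: (i) the bags cover all of {0, 1, 2, 3}; (ii) for each edge, some bag contains both endpoints; (iii) the bags containing any fixed vertex form a subtree. All hold, so the decomposition is valid with width 3 − 1 = 2.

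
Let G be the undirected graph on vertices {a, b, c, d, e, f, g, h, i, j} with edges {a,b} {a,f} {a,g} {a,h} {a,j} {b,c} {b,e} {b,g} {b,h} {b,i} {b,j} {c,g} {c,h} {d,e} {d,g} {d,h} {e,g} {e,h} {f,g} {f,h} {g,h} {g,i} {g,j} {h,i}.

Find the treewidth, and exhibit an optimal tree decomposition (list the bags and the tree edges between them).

Treewidth 3.
Bags: B1 = {a, b, g, h}  B2 = {b, g, h, i}  B3 = {b, c, g, h}  B4 = {b, e, g, h}  B5 = {d, e, g, h}  B6 = {a, b, g, j}  B7 = {a, f, g, h}
Tree: B1–B2, B1–B3, B3–B4, B4–B5, B1–B6, B1–B7

Every bag has size at most 4, so the width is 4 − 1 = 3 and tw(G) ≤ 3. On the other hand G contains the 4-clique {a, b, g, j}. A clique must lie in a single bag of any decomposition, so no decomposition can have width below 3. The upper and lower bounds meet at 3, so that is the treewidth.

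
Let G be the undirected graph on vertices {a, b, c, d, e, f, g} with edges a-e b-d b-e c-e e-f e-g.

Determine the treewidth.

1

A width-1 tree decomposition is:
Bags: B1 = {b, e}  B2 = {e, f}  B3 = {a, e}  B4 = {c, e}  B5 = {e, g}  B6 = {b, d}
Tree: B1–B2, B1–B3, B3–B4, B1–B5, B1–B6
Each bag holds 2 vertices, so the decomposition has width 1, which upper-bounds the treewidth. Since G has at least one edge (e.g. e–b), it is not an edgeless graph, so tw(G) ≥ 1. Combining the bounds, tw(G) = 1.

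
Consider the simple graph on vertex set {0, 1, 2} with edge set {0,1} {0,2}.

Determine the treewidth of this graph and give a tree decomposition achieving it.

Every bag has size at most 2, so the width is 2 − 1 = 1 and tw(G) ≤ 1. G has an edge, so its treewidth is at least 1. Hence tw(G) = 1 exactly.

Treewidth 1.
One such decomposition:
Bags: B1 = {0, 2}  B2 = {0, 1}
Tree: B1–B2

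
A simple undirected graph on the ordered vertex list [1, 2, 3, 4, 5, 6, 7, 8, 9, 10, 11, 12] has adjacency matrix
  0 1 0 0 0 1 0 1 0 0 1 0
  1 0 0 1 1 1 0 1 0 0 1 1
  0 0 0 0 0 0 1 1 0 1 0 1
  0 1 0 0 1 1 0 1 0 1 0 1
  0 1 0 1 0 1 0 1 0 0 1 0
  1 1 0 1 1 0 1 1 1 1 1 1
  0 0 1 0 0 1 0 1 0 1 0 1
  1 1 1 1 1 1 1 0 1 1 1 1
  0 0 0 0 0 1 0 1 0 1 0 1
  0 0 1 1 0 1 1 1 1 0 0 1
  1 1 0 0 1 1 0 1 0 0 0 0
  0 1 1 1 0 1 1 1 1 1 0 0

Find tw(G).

4

A width-4 tree decomposition is:
Bags: B1 = {6, 8, 9, 10, 12}  B2 = {6, 7, 8, 10, 12}  B3 = {4, 6, 8, 10, 12}  B4 = {2, 4, 6, 8, 12}  B5 = {3, 7, 8, 10, 12}  B6 = {2, 4, 5, 6, 8}  B7 = {2, 5, 6, 8, 11}  B8 = {1, 2, 6, 8, 11}
Tree: B1–B2, B1–B3, B3–B4, B2–B5, B4–B6, B6–B7, B7–B8
Every bag has size at most 5, so the width is 5 − 1 = 4 and tw(G) ≤ 4. Conversely, {3, 7, 8, 10, 12} is a clique of size 5, and the vertices of any clique must share a bag in every tree decomposition; so some bag has ≥ 5 vertices and tw(G) ≥ 4. The upper and lower bounds meet at 4, so that is the treewidth.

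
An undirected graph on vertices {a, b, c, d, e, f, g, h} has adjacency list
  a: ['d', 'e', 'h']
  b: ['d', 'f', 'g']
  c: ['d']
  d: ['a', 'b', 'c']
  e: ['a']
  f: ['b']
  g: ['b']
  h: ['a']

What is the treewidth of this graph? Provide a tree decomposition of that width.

Treewidth 1.
Bags: B1 = {a, d}  B2 = {a, e}  B3 = {c, d}  B4 = {b, d}  B5 = {b, g}  B6 = {a, h}  B7 = {b, f}
Tree: B1–B2, B1–B3, B1–B4, B4–B5, B1–B6, B4–B7

Every bag has size at most 2, so the width is 2 − 1 = 1 and tw(G) ≤ 1. Since G has at least one edge (e.g. d–a), it is not an edgeless graph, so tw(G) ≥ 1. Therefore the treewidth is 1.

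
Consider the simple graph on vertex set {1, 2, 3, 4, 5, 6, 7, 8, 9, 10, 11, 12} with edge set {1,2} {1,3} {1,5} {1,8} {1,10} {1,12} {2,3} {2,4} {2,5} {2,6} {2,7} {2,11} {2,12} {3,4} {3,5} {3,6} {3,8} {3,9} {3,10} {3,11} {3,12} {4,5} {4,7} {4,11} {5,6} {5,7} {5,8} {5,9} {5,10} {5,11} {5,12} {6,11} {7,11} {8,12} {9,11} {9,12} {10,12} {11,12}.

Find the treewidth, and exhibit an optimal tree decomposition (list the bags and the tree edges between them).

The largest bag has 5 vertices, giving width 4; this decomposition certifies tw(G) ≤ 4. On the other hand G contains the 5-clique {2, 3, 4, 5, 11}. A clique must lie in a single bag of any decomposition, so no decomposition can have width below 4. Combining the bounds, tw(G) = 4.

Treewidth 4.
One optimal decomposition is:
Bags: B1 = {3, 5, 9, 11, 12}  B2 = {2, 3, 5, 11, 12}  B3 = {1, 2, 3, 5, 12}  B4 = {2, 3, 5, 6, 11}  B5 = {2, 3, 4, 5, 11}  B6 = {1, 3, 5, 8, 12}  B7 = {2, 4, 5, 7, 11}  B8 = {1, 3, 5, 10, 12}
Tree: B1–B2, B2–B3, B2–B4, B4–B5, B3–B6, B5–B7, B3–B8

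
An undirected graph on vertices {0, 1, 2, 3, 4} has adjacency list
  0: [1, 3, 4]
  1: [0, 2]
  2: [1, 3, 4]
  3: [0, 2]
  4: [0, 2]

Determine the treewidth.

A width-2 tree decomposition is:
Bags: B1 = {0, 2, 3}  B2 = {0, 2, 4}  B3 = {0, 1, 2}
Tree: B1–B2, B2–B3
The largest bag has 3 vertices, giving width 2; this decomposition certifies tw(G) ≤ 2. For the lower bound, G contains the cycle 2–3–0–4–2, so G is not a forest; only forests have treewidth ≤ 1, hence tw(G) ≥ 2. Hence tw(G) = 2 exactly.

2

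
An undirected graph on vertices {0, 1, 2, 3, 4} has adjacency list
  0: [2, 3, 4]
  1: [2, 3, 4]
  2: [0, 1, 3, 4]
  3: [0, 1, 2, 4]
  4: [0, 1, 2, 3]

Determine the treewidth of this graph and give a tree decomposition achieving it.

Treewidth 3.
Bags: B1 = {1, 2, 3, 4}  B2 = {0, 2, 3, 4}
Tree: B1–B2

Each bag holds 4 vertices, so the decomposition has width 3, which upper-bounds the treewidth. Conversely, {0, 2, 3, 4} is a clique of size 4, and the vertices of any clique must share a bag in every tree decomposition; so some bag has ≥ 4 vertices and tw(G) ≥ 3. The upper and lower bounds meet at 3, so that is the treewidth.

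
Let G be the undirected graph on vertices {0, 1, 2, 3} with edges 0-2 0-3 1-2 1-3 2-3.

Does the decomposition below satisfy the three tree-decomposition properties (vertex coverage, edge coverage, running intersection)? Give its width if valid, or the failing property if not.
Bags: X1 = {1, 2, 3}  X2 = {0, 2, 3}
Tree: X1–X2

Yes; width 2.

Checking the three conditions: (i) the bags cover all of {0, 1, 2, 3}; (ii) for each edge, some bag contains both endpoints; (iii) the bags containing any fixed vertex form a subtree. All hold, so the decomposition is valid with width 3 − 1 = 2.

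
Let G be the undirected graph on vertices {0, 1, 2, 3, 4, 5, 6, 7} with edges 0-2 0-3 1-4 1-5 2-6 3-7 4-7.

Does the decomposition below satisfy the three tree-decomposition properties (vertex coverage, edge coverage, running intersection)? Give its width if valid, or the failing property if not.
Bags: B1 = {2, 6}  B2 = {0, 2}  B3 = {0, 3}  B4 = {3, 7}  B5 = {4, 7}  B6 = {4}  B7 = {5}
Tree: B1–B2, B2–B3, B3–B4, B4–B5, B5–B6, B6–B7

A tree decomposition must satisfy three properties: every vertex lies in some bag; for every edge, both endpoints lie together in some bag; and for every vertex, the bags containing it form a connected subtree. Here vertex 1 appears in no bag, so the decomposition is invalid.

No — vertex 1 appears in no bag.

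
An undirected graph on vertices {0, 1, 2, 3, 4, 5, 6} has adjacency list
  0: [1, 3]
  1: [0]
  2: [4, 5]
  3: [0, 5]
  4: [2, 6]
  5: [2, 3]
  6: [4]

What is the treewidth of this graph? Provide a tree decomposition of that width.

Every bag has size at most 2, so the width is 2 − 1 = 1 and tw(G) ≤ 1. Since G has at least one edge (e.g. 1–0), it is not an edgeless graph, so tw(G) ≥ 1. The upper and lower bounds meet at 1, so that is the treewidth.

Treewidth 1.
One such decomposition:
Bags: B1 = {0, 1}  B2 = {0, 3}  B3 = {3, 5}  B4 = {2, 5}  B5 = {2, 4}  B6 = {4, 6}
Tree: B1–B2, B2–B3, B3–B4, B4–B5, B5–B6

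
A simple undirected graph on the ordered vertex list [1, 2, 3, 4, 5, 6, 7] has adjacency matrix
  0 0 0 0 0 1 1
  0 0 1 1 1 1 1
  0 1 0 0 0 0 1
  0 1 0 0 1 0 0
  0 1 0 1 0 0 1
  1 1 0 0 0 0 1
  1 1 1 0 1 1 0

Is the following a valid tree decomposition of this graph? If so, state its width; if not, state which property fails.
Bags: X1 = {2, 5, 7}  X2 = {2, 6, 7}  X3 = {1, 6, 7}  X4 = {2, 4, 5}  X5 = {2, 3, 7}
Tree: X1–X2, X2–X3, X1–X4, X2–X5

Yes; width 2.

Vertex coverage: the bags together contain {1, 2, 3, 4, 5, 6, 7}, the full vertex set. Edge coverage: each edge of G has both endpoints in at least one bag. Running intersection: for every vertex, the bags containing it form a connected subtree. All three properties hold, so this is a valid tree decomposition of width max|bag| − 1 = 2, and hence tw(G) ≤ 2.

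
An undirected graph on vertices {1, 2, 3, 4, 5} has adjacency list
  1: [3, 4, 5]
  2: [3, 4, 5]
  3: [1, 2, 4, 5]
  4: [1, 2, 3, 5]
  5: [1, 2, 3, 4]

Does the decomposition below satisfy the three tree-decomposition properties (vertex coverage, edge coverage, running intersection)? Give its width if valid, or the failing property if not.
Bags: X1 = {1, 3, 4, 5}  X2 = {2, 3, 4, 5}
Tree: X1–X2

Checking the three conditions: (i) the bags cover all of {1, 2, 3, 4, 5}; (ii) for each edge, some bag contains both endpoints; (iii) the bags containing any fixed vertex form a subtree. All hold, so the decomposition is valid with width 4 − 1 = 3.

Yes; width 3.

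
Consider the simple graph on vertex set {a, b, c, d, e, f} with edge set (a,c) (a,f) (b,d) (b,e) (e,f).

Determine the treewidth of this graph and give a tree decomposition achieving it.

Treewidth 1.
Bags: B1 = {a, c}  B2 = {a, f}  B3 = {e, f}  B4 = {b, e}  B5 = {b, d}
Tree: B1–B2, B2–B3, B3–B4, B4–B5

The largest bag has 2 vertices, giving width 1; this decomposition certifies tw(G) ≤ 1. G has an edge, so its treewidth is at least 1. Hence tw(G) = 1 exactly.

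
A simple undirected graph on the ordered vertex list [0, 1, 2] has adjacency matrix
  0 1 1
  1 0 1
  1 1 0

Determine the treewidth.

2

A width-2 tree decomposition is:
Bags: B1 = {0, 1, 2}
Tree: (single bag)
A single bag containing all 3 vertices is trivially a valid decomposition of width 2. For the lower bound, the 3 vertices {0, 1, 2} are pairwise adjacent, and any tree decomposition puts a clique entirely inside one bag — forcing width ≥ 2. Therefore the treewidth is 2.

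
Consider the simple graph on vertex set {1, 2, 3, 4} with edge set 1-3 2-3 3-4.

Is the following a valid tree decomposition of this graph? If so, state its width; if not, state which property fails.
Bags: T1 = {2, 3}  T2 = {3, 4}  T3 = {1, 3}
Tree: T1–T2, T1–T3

Every vertex of G appears in some bag (union = {1, 2, 3, 4}); every edge is covered by a bag; and for each vertex v the set of bags containing v is connected in the bag tree. The decomposition is therefore valid. The largest bag has 2 vertices, so the width is 1.

Yes; width 1.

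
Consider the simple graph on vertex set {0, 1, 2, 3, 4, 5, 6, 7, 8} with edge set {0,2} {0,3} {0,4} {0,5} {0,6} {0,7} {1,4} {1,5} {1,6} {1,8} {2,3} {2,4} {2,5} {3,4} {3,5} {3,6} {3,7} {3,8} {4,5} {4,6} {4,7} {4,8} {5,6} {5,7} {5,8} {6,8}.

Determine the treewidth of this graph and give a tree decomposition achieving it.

Each bag holds 5 vertices, so the decomposition has width 4, which upper-bounds the treewidth. On the other hand G contains the 5-clique {1, 4, 5, 6, 8}. A clique must lie in a single bag of any decomposition, so no decomposition can have width below 4. Hence tw(G) = 4 exactly.

Treewidth 4.
One optimal decomposition is:
Bags: B1 = {0, 2, 3, 4, 5}  B2 = {0, 3, 4, 5, 7}  B3 = {0, 3, 4, 5, 6}  B4 = {3, 4, 5, 6, 8}  B5 = {1, 4, 5, 6, 8}
Tree: B1–B2, B1–B3, B3–B4, B4–B5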